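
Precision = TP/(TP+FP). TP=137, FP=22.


Precision = TP/(TP+FP)
= 137/(137+22)
= 137/159 = 86.16%

86.16%


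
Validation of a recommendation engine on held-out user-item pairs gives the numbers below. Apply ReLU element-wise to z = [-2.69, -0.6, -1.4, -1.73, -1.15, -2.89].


ReLU(-2.69) = max(0, -2.69) = 0.0
ReLU(-0.6) = max(0, -0.6) = 0.0
ReLU(-1.4) = max(0, -1.4) = 0.0
ReLU(-1.73) = max(0, -1.73) = 0.0
ReLU(-1.15) = max(0, -1.15) = 0.0
ReLU(-2.89) = max(0, -2.89) = 0.0
result = [0.0, 0.0, 0.0, 0.0, 0.0, 0.0]

[0.0, 0.0, 0.0, 0.0, 0.0, 0.0]


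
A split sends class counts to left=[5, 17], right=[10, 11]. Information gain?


Parent = [15, 28], H_parent = 0.933
H_left = 0.7732 (n=22), H_right = 0.9984 (n=21)
H_children = (22/43)·0.7732 + (21/43)·0.9984 = 0.8832
IG = 0.933 - 0.8832 = 0.0498

0.0498


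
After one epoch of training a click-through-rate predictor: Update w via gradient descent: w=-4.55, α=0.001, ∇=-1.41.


w_new = w - α·∇
= -4.55 - 0.001·-1.41
= -4.55 + 0.00141
= -4.54859

-4.54859


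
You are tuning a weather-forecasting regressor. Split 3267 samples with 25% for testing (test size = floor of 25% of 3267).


Test = ⌊3267·25/100⌋ = 816
Train = 3267 - 816 = 2451

Train: 2451, Test: 816


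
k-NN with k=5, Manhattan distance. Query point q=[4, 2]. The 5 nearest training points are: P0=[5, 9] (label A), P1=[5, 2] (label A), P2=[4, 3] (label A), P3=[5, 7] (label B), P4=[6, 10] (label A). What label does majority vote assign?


d(q,P0) = 8  (label A)
d(q,P1) = 1  (label A)
d(q,P2) = 1  (label A)
d(q,P3) = 6  (label B)
d(q,P4) = 10  (label A)
Votes: A=4, B=1
Majority → A

A


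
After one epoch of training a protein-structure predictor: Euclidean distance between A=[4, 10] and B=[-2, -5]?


d = √((4+ 2)² + (10+ 5)²)
  = √(36 + 225)
  = √261 = 16.1555

16.1555


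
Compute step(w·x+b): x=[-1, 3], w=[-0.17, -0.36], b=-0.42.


z = (-1)·(-0.17) + (3)·(-0.36) - 0.42
  = -1.33
step(z) = 0 (z<0)

0


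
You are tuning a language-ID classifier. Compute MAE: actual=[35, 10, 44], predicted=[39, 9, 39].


Absolute errors: |35-39|=4, |10-9|=1, |44-39|=5
Sum = 10
MAE = 10/3 = 10/3

10/3


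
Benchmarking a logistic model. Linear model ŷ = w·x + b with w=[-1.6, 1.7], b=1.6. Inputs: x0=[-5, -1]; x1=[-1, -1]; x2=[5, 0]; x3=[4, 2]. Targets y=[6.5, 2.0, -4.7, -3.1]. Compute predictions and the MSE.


ŷ0 = (-1.6)·(-5) + (1.7)·(-1) + 1.6 = 7.9
ŷ1 = (-1.6)·(-1) + (1.7)·(-1) + 1.6 = 1.5
ŷ2 = (-1.6)·(5) + (1.7)·(0) + 1.6 = -6.4
ŷ3 = (-1.6)·(4) + (1.7)·(2) + 1.6 = -1.4
errors² = [1.96, 0.25, 2.89, 2.89]
MSE = 7.9900/4 = 1.9975

1.9975


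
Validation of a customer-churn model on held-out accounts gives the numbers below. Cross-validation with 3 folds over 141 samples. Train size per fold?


Fold size = 141/3 = 47
Training per fold = 141 - 47 = 94

94


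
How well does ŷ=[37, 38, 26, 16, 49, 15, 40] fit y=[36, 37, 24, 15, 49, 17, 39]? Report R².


ȳ = 31
SS_res = Σ(y-ŷ)² = 12
SS_tot = Σ(y-ȳ)² = 950
R² = 1 - SS_res/SS_tot = 1 - 0.0126 = 0.9874

0.9874


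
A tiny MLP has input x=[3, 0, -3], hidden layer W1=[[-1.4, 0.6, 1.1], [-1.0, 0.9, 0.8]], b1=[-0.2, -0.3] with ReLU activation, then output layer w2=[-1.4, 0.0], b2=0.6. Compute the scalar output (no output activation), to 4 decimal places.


z1[0] = (-1.4)·(3) + (0.6)·(0) + (1.1)·(-3) - 0.2 = -7.7
z1[1] = (-1.0)·(3) + (0.9)·(0) + (0.8)·(-3) - 0.3 = -5.7
h = ReLU(z1) = [0.0, 0.0]
output = (-1.4)·(0.0) + (0.0)·(0.0) + 0.6 = 0.6

0.6


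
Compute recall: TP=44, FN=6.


Recall = TP/(TP+FN)
= 44/(44+6)
= 44/50 = 88.0%

88.0%


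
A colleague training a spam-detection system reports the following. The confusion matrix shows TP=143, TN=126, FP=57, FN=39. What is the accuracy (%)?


Accuracy = (TP+TN)/(TP+TN+FP+FN)
= (143+126)/(365)
= 269/365 = 73.7%

73.7%


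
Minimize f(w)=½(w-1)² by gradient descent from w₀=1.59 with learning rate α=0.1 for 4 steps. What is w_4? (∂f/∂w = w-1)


step 1: grad = 1.59-1 = 0.59; w = 1.59 - 0.1·(0.59) = 1.531
step 2: grad = 1.531-1 = 0.531; w = 1.531 - 0.1·(0.531) = 1.4779
step 3: grad = 1.4779-1 = 0.4779; w = 1.4779 - 0.1·(0.4779) = 1.43011
step 4: grad = 1.43011-1 = 0.43011; w = 1.43011 - 0.1·(0.43011) = 1.387099

1.387099


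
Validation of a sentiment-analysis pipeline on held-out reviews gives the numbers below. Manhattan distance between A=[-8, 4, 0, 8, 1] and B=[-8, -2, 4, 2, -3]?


d = |-8+ 8| + |4+ 2| + |0-4| + |8-2| + |1+ 3|
  = 0 + 6 + 4 + 6 + 4
  = 20

20


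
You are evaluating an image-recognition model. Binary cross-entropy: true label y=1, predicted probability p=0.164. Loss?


BCE = -[y·ln(p) + (1-y)·ln(1-p)]
= -1·ln(0.164) - 0
= -ln(0.164) = 1.8079

1.8079


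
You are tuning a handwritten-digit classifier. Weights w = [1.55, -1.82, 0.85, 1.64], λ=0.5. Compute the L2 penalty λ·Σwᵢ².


‖w‖₂² = (1.55)² + (-1.82)² + (0.85)² + (1.64)²
     = 2.4025 + 3.3124 + 0.7225 + 2.6896
     = 9.127
λ·‖w‖₂² = 0.5·9.127 = 4.5635

4.5635


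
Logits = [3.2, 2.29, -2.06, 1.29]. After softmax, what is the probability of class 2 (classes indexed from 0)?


Exponentials: e^3.2=24.5325, e^2.29=9.8749, e^-2.06=0.1275, e^1.29=3.6328
Sum = 38.1677
Softmax = [0.6428, 0.2587, 0.0033, 0.0952]
p[2] = 0.1275/38.1677 = 0.0033

0.0033


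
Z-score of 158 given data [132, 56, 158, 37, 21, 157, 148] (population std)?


μ = 101.2857, σ = 56.1572
z = (158 - 101.2857)/56.1572 = 1.0099

1.0099


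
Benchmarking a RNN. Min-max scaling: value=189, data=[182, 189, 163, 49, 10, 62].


min=10, max=189
(189-10)/(189-10) = 179/179 = 1.0

1.0


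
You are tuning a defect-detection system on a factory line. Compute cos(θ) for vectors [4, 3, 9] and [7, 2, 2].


A·B = 4·7 + 3·2 + 9·2 = 52
‖A‖ = √106 = 10.2956, ‖B‖ = √57 = 7.5498
cos = 52/(√106·√57) = 52/√6042 = 0.669

0.669


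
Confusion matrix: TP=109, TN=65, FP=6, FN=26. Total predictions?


Total = TP + TN + FP + FN
= 109 + 65 + 6 + 26
= 206
(Predicted positive: 115, predicted negative: 91)

206


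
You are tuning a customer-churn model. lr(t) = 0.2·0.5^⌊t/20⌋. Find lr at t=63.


n_drops = ⌊63/20⌋ = 3
lr = 0.2·0.5^3 = 0.2·0.125 = 0.025

0.025


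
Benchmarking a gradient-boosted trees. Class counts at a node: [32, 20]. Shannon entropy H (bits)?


Probabilities: [32/52, 20/52] ≈ [0.6154, 0.3846]
H = -((32/52)·log₂(32/52) + (20/52)·log₂(20/52))
  = 0.9612 bits

0.9612 bits


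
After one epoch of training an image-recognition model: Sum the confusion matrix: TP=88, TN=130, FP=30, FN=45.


Total = TP + TN + FP + FN
= 88 + 130 + 30 + 45
= 293
(Predicted positive: 118, predicted negative: 175)

293


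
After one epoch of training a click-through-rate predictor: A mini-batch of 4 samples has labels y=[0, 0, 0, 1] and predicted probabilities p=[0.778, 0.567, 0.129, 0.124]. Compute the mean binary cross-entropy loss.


L[0] = -ln(1-0.778) = -ln(0.222) = 1.5051
L[1] = -ln(1-0.567) = -ln(0.433) = 0.837
L[2] = -ln(1-0.129) = -ln(0.871) = 0.1381
L[3] = -ln(0.124) = 2.0875
mean = (1.5051 + 0.837 + 0.1381 + 2.0875)/4 = 1.1419

1.1419


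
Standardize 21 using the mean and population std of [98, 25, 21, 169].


μ = 78.25, σ = 60.7016
z = (21 - 78.25)/60.7016 = -0.9431

-0.9431


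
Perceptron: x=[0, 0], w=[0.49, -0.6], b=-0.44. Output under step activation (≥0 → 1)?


z = (0)·(0.49) + (0)·(-0.6) - 0.44
  = -0.44
step(z) = 0 (z<0)

0


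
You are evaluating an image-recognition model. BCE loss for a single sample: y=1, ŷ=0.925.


BCE = -[y·ln(p) + (1-y)·ln(1-p)]
= -1·ln(0.925) - 0
= -ln(0.925) = 0.078

0.078


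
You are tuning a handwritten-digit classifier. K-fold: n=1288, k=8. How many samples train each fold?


Fold size = 1288/8 = 161
Training per fold = 1288 - 161 = 1127

1127


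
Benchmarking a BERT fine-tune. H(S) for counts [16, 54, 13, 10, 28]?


Probabilities: [16/121, 54/121, 13/121, 10/121, 28/121] ≈ [0.1322, 0.4463, 0.1074, 0.0826, 0.2314]
H = -((16/121)·log₂(16/121) + (54/121)·log₂(54/121) + (13/121)·log₂(13/121) + (10/121)·log₂(10/121) + (28/121)·log₂(28/121))
  = 2.0371 bits

2.0371 bits


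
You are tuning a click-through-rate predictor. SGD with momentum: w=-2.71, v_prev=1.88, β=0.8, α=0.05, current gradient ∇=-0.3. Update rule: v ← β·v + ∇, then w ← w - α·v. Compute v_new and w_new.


v_new = 0.8·1.88 - 0.3 = 1.504 - 0.3 = 1.204
w_new = -2.71 - 0.05·1.204 = -2.71 - 0.0602 = -2.7702

v_new=1.204, w_new=-2.7702


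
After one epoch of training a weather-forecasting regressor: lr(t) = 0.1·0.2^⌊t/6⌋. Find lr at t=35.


n_drops = ⌊35/6⌋ = 5
lr = 0.1·0.2^5 = 0.1·0.00032 = 0.000032

0.000032


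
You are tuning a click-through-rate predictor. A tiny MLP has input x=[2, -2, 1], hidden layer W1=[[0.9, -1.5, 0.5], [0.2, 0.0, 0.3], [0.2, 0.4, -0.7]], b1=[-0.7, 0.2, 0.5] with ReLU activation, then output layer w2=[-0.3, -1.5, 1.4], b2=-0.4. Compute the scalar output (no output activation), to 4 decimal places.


z1[0] = (0.9)·(2) + (-1.5)·(-2) + (0.5)·(1) - 0.7 = 4.6
z1[1] = (0.2)·(2) + (0.0)·(-2) + (0.3)·(1) + 0.2 = 0.9
z1[2] = (0.2)·(2) + (0.4)·(-2) + (-0.7)·(1) + 0.5 = -0.6
h = ReLU(z1) = [4.6, 0.9, 0.0]
output = (-0.3)·(4.6) + (-1.5)·(0.9) + (1.4)·(0.0) - 0.4 = -3.13

-3.13


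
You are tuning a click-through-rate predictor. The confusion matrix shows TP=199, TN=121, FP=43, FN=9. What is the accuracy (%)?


Accuracy = (TP+TN)/(TP+TN+FP+FN)
= (199+121)/(372)
= 320/372 = 86.02%

86.02%


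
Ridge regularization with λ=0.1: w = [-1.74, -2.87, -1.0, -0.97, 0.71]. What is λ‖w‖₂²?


‖w‖₂² = (-1.74)² + (-2.87)² + (-1.0)² + (-0.97)² + (0.71)²
     = 3.0276 + 8.2369 + 1 + 0.9409 + 0.5041
     = 13.7095
λ·‖w‖₂² = 0.1·13.7095 = 1.37095

1.37095


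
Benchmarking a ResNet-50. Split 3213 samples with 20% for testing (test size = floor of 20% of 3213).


Test = ⌊3213·20/100⌋ = 642
Train = 3213 - 642 = 2571

Train: 2571, Test: 642


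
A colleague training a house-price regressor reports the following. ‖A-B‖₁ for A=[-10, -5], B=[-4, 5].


d = |-10+ 4| + |-5-5|
  = 6 + 10
  = 16

16


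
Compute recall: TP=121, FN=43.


Recall = TP/(TP+FN)
= 121/(121+43)
= 121/164 = 73.78%

73.78%


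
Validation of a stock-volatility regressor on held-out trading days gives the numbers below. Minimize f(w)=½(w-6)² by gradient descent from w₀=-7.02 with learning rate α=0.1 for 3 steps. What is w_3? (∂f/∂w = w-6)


step 1: grad = -7.02-6 = -13.02; w = -7.02 - 0.1·(-13.02) = -5.718
step 2: grad = -5.718-6 = -11.718; w = -5.718 - 0.1·(-11.718) = -4.5462
step 3: grad = -4.5462-6 = -10.5462; w = -4.5462 - 0.1·(-10.5462) = -3.49158

-3.49158


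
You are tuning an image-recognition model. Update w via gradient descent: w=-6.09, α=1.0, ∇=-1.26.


w_new = w - α·∇
= -6.09 - 1.0·-1.26
= -6.09 + 1.26
= -4.83

-4.83


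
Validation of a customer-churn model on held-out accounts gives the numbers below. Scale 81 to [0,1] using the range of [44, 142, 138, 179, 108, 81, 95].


min=44, max=179
(81-44)/(179-44) = 37/135 = 0.2741

0.2741


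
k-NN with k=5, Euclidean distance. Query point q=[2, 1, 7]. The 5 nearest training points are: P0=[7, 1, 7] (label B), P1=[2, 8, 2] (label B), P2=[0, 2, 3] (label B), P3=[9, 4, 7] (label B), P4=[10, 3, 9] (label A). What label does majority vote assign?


d(q,P0) = 5.0  (label B)
d(q,P1) = 8.6023  (label B)
d(q,P2) = 4.5826  (label B)
d(q,P3) = 7.6158  (label B)
d(q,P4) = 8.4853  (label A)
Votes: A=1, B=4
Majority → B

B


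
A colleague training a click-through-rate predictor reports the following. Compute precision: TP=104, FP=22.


Precision = TP/(TP+FP)
= 104/(104+22)
= 104/126 = 82.54%

82.54%


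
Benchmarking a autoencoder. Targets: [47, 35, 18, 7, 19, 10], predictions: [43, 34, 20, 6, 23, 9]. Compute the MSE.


Squared errors: (47-43)²=16, (35-34)²=1, (18-20)²=4, (7-6)²=1, (19-23)²=16, (10-9)²=1
Sum = 39
MSE = 39/6 = 13/2

13/2


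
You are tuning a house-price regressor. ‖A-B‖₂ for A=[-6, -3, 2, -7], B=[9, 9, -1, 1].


d = √((-6-9)² + (-3-9)² + (2+ 1)² + (-7-1)²)
  = √(225 + 144 + 9 + 64)
  = √442 = 21.0238

21.0238


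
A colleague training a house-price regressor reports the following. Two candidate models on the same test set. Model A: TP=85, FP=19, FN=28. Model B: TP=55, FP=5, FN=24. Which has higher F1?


Model A: P=85/104=0.8173, R=85/113=0.7522, F1=2PR/(P+R)=2TP/(2TP+FP+FN)=170/217=0.7834
Model B: P=55/60=0.9167, R=55/79=0.6962, F1=2PR/(P+R)=2TP/(2TP+FP+FN)=110/139=0.7914
0.7834 < 0.7914 → Model B

Model B


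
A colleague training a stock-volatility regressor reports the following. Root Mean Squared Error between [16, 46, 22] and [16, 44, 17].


MSE = 29/3 = 9.6667
RMSE = √(29/3) = 3.1091

3.1091


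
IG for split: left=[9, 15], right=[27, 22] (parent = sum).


Parent = [36, 37], H_parent = 0.9999
H_left = 0.9544 (n=24), H_right = 0.9925 (n=49)
H_children = (24/73)·0.9544 + (49/73)·0.9925 = 0.98
IG = 0.9999 - 0.98 = 0.0199

0.0199


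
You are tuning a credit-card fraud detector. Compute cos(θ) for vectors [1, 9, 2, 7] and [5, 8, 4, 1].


A·B = 1·5 + 9·8 + 2·4 + 7·1 = 92
‖A‖ = √135 = 11.619, ‖B‖ = √106 = 10.2956
cos = 92/(√135·√106) = 92/√14310 = 0.7691

0.7691


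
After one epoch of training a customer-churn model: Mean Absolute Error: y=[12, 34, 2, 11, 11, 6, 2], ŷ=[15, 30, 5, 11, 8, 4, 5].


Absolute errors: |12-15|=3, |34-30|=4, |2-5|=3, |11-11|=0, |11-8|=3, |6-4|=2, |2-5|=3
Sum = 18
MAE = 18/7 = 18/7

18/7


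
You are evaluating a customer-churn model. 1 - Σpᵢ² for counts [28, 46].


Probabilities: [28/74, 46/74] ≈ [0.3784, 0.6216]
Σpᵢ² = (784 + 2116)/74² = 2900/5476
Gini = 1 - Σpᵢ² = 1 - 2900/5476 = 0.4704

0.4704


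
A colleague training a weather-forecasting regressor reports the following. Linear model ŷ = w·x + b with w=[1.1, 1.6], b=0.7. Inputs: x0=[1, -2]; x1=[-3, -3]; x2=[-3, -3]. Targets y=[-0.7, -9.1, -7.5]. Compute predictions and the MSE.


ŷ0 = (1.1)·(1) + (1.6)·(-2) + 0.7 = -1.4
ŷ1 = (1.1)·(-3) + (1.6)·(-3) + 0.7 = -7.4
ŷ2 = (1.1)·(-3) + (1.6)·(-3) + 0.7 = -7.4
errors² = [0.49, 2.89, 0.01]
MSE = 3.3900/3 = 1.13

1.13


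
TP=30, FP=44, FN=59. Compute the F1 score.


Precision = 30/74 = 0.4054
Recall = 30/89 = 0.3371
F1 = 2·P·R/(P+R) = 2·TP/(2·TP+FP+FN) = 60/(60+44+59) = 60/163 = 0.3681

0.3681


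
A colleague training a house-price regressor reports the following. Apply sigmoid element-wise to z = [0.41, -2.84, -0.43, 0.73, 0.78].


σ(0.41) = 1/(1+e^-0.41) = 0.6011
σ(-2.84) = 1/(1+e^2.84) = 0.0552
σ(-0.43) = 1/(1+e^0.43) = 0.3941
σ(0.73) = 1/(1+e^-0.73) = 0.6748
σ(0.78) = 1/(1+e^-0.78) = 0.6857
result = [0.6011, 0.0552, 0.3941, 0.6748, 0.6857]

[0.6011, 0.0552, 0.3941, 0.6748, 0.6857]


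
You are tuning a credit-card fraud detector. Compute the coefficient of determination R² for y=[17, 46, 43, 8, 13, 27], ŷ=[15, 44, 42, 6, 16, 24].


ȳ = 25.6667
SS_res = Σ(y-ŷ)² = 31
SS_tot = Σ(y-ȳ)² = 1263.33
R² = 1 - SS_res/SS_tot = 1 - 0.0245 = 0.9755

0.9755


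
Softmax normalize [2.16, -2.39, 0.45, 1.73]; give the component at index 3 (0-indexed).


Exponentials: e^2.16=8.6711, e^-2.39=0.0916, e^0.45=1.5683, e^1.73=5.6407
Sum = 15.9717
Softmax = [0.5429, 0.0057, 0.0982, 0.3532]
p[3] = 5.6407/15.9717 = 0.3532

0.3532


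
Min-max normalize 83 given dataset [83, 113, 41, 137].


min=41, max=137
(83-41)/(137-41) = 42/96 = 0.4375

0.4375


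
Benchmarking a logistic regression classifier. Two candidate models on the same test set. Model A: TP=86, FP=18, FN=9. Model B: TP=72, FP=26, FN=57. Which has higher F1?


Model A: P=86/104=0.8269, R=86/95=0.9053, F1=2PR/(P+R)=2TP/(2TP+FP+FN)=172/199=0.8643
Model B: P=72/98=0.7347, R=72/129=0.5581, F1=2PR/(P+R)=2TP/(2TP+FP+FN)=144/227=0.6344
0.8643 > 0.6344 → Model A

Model A


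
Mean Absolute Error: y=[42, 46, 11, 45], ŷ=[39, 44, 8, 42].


Absolute errors: |42-39|=3, |46-44|=2, |11-8|=3, |45-42|=3
Sum = 11
MAE = 11/4 = 11/4

11/4


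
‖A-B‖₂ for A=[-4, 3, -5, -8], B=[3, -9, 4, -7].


d = √((-4-3)² + (3+ 9)² + (-5-4)² + (-8+ 7)²)
  = √(49 + 144 + 81 + 1)
  = √275 = 16.5831

16.5831


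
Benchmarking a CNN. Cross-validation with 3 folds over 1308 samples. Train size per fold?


Fold size = 1308/3 = 436
Training per fold = 1308 - 436 = 872

872


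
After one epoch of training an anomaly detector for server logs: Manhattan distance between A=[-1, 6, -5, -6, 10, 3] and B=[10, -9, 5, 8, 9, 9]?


d = |-1-10| + |6+ 9| + |-5-5| + |-6-8| + |10-9| + |3-9|
  = 11 + 15 + 10 + 14 + 1 + 6
  = 57

57


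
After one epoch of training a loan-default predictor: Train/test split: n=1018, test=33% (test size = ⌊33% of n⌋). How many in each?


Test = ⌊1018·33/100⌋ = 335
Train = 1018 - 335 = 683

Train: 683, Test: 335


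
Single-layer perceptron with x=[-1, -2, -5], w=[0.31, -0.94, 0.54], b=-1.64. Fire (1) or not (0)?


z = (-1)·(0.31) + (-2)·(-0.94) + (-5)·(0.54) - 1.64
  = -2.77
step(z) = 0 (z<0)

0


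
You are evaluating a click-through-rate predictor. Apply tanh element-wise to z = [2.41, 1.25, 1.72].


tanh(2.41) = 0.984
tanh(1.25) = 0.8483
tanh(1.72) = 0.9379
result = [0.984, 0.8483, 0.9379]

[0.984, 0.8483, 0.9379]


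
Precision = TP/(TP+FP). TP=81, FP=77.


Precision = TP/(TP+FP)
= 81/(81+77)
= 81/158 = 51.27%

51.27%


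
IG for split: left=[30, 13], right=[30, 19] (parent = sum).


Parent = [60, 32], H_parent = 0.9321
H_left = 0.8841 (n=43), H_right = 0.9633 (n=49)
H_children = (43/92)·0.8841 + (49/92)·0.9633 = 0.9263
IG = 0.9321 - 0.9263 = 0.0058

0.0058


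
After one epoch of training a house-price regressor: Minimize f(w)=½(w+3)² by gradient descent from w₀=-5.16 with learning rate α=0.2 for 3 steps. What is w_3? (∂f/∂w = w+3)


step 1: grad = -5.16+3 = -2.16; w = -5.16 - 0.2·(-2.16) = -4.728
step 2: grad = -4.728+3 = -1.728; w = -4.728 - 0.2·(-1.728) = -4.3824
step 3: grad = -4.3824+3 = -1.3824; w = -4.3824 - 0.2·(-1.3824) = -4.10592

-4.10592


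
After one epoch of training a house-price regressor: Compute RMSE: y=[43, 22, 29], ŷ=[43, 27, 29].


MSE = 25/3 = 8.3333
RMSE = √(25/3) = 2.8868

2.8868


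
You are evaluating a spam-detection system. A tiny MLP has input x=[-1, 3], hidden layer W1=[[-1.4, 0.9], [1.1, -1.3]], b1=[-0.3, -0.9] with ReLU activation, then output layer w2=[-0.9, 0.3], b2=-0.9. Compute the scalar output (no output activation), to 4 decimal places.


z1[0] = (-1.4)·(-1) + (0.9)·(3) - 0.3 = 3.8
z1[1] = (1.1)·(-1) + (-1.3)·(3) - 0.9 = -5.9
h = ReLU(z1) = [3.8, 0.0]
output = (-0.9)·(3.8) + (0.3)·(0.0) - 0.9 = -4.32

-4.32


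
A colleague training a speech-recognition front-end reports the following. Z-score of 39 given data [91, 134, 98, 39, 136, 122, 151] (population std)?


μ = 110.1429, σ = 35.0975
z = (39 - 110.1429)/35.0975 = -2.027

-2.027


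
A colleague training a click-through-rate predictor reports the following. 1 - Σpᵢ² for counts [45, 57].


Probabilities: [45/102, 57/102] ≈ [0.4412, 0.5588]
Σpᵢ² = (2025 + 3249)/102² = 5274/10404
Gini = 1 - Σpᵢ² = 1 - 5274/10404 = 0.4931

0.4931


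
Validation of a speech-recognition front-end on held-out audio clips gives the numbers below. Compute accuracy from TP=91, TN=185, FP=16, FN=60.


Accuracy = (TP+TN)/(TP+TN+FP+FN)
= (91+185)/(352)
= 276/352 = 78.41%

78.41%


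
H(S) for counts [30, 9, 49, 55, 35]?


Probabilities: [30/178, 9/178, 49/178, 55/178, 35/178] ≈ [0.1685, 0.0506, 0.2753, 0.309, 0.1966]
H = -((30/178)·log₂(30/178) + (9/178)·log₂(9/178) + (49/178)·log₂(49/178) + (55/178)·log₂(55/178) + (35/178)·log₂(35/178))
  = 2.1479 bits

2.1479 bits


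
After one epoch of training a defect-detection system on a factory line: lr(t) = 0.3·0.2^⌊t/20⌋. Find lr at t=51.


n_drops = ⌊51/20⌋ = 2
lr = 0.3·0.2^2 = 0.3·0.04 = 0.012

0.012


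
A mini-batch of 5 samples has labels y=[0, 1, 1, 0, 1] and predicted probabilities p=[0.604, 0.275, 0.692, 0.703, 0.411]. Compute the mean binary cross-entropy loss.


L[0] = -ln(1-0.604) = -ln(0.396) = 0.9263
L[1] = -ln(0.275) = 1.291
L[2] = -ln(0.692) = 0.3682
L[3] = -ln(1-0.703) = -ln(0.297) = 1.214
L[4] = -ln(0.411) = 0.8892
mean = (0.9263 + 1.291 + 0.3682 + 1.214 + 0.8892)/5 = 0.9377

0.9377


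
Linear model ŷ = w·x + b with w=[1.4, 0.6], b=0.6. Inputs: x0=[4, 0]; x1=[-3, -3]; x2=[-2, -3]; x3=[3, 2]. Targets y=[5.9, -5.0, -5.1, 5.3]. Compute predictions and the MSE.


ŷ0 = (1.4)·(4) + (0.6)·(0) + 0.6 = 6.2
ŷ1 = (1.4)·(-3) + (0.6)·(-3) + 0.6 = -5.4
ŷ2 = (1.4)·(-2) + (0.6)·(-3) + 0.6 = -4.0
ŷ3 = (1.4)·(3) + (0.6)·(2) + 0.6 = 6.0
errors² = [0.09, 0.16, 1.21, 0.49]
MSE = 1.9500/4 = 0.4875

0.4875


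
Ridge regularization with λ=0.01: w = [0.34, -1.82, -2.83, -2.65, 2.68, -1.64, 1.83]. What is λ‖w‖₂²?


‖w‖₂² = (0.34)² + (-1.82)² + (-2.83)² + (-2.65)² + (2.68)² + (-1.64)² + (1.83)²
     = 0.1156 + 3.3124 + 8.0089 + 7.0225 + 7.1824 + 2.6896 + 3.3489
     = 31.6803
λ·‖w‖₂² = 0.01·31.6803 = 0.316803

0.316803


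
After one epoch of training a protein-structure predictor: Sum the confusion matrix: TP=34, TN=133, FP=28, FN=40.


Total = TP + TN + FP + FN
= 34 + 133 + 28 + 40
= 235
(Predicted positive: 62, predicted negative: 173)

235


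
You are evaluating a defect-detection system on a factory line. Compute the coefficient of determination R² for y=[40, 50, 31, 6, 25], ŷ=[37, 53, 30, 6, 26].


ȳ = 30.4
SS_res = Σ(y-ŷ)² = 20
SS_tot = Σ(y-ȳ)² = 1101.2
R² = 1 - SS_res/SS_tot = 1 - 0.0182 = 0.9818

0.9818


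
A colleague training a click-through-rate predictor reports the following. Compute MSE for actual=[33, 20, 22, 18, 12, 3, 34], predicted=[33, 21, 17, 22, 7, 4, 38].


Squared errors: (33-33)²=0, (20-21)²=1, (22-17)²=25, (18-22)²=16, (12-7)²=25, (3-4)²=1, (34-38)²=16
Sum = 84
MSE = 84/7 = 12

12


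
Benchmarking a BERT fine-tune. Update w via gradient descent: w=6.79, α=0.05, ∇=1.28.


w_new = w - α·∇
= 6.79 - 0.05·1.28
= 6.79 - 0.064
= 6.726

6.726


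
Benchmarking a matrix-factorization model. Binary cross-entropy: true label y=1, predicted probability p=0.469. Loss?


BCE = -[y·ln(p) + (1-y)·ln(1-p)]
= -1·ln(0.469) - 0
= -ln(0.469) = 0.7572

0.7572


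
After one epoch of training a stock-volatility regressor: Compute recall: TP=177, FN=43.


Recall = TP/(TP+FN)
= 177/(177+43)
= 177/220 = 80.45%

80.45%


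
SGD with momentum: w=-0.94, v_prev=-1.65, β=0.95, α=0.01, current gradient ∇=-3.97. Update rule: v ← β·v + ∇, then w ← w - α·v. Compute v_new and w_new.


v_new = 0.95·-1.65 - 3.97 = -1.5675 - 3.97 = -5.5375
w_new = -0.94 - 0.01·-5.5375 = -0.94 + 0.055375 = -0.884625

v_new=-5.5375, w_new=-0.884625


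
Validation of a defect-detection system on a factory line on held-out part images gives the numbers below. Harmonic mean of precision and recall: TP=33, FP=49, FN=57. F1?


Precision = 33/82 = 0.4024
Recall = 33/90 = 0.3667
F1 = 2·P·R/(P+R) = 2·TP/(2·TP+FP+FN) = 66/(66+49+57) = 66/172 = 0.3837

0.3837


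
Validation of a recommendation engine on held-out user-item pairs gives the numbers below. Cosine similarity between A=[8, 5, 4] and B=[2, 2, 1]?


A·B = 8·2 + 5·2 + 4·1 = 30
‖A‖ = √105 = 10.247, ‖B‖ = √9 = 3
cos = 30/(√105·√9) = 30/√945 = 0.9759

0.9759


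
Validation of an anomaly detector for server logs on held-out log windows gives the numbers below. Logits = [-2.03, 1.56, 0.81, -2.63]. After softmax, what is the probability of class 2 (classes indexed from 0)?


Exponentials: e^-2.03=0.1313, e^1.56=4.7588, e^0.81=2.2479, e^-2.63=0.0721
Sum = 7.2101
Softmax = [0.0182, 0.66, 0.3118, 0.01]
p[2] = 2.2479/7.2101 = 0.3118

0.3118


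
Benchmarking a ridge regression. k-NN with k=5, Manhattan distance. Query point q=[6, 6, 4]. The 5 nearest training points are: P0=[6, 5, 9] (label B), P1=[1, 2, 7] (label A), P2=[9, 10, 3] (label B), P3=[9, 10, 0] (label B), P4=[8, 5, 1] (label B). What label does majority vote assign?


d(q,P0) = 6  (label B)
d(q,P1) = 12  (label A)
d(q,P2) = 8  (label B)
d(q,P3) = 11  (label B)
d(q,P4) = 6  (label B)
Votes: A=1, B=4
Majority → B

B


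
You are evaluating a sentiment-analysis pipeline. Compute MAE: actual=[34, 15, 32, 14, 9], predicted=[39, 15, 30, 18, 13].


Absolute errors: |34-39|=5, |15-15|=0, |32-30|=2, |14-18|=4, |9-13|=4
Sum = 15
MAE = 15/5 = 3

3


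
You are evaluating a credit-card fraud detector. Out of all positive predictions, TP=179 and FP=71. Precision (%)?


Precision = TP/(TP+FP)
= 179/(179+71)
= 179/250 = 71.6%

71.6%


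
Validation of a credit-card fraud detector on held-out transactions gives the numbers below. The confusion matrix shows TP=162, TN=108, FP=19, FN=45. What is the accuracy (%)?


Accuracy = (TP+TN)/(TP+TN+FP+FN)
= (162+108)/(334)
= 270/334 = 80.84%

80.84%


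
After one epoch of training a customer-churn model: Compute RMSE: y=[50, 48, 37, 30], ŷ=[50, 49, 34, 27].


MSE = 19/4 = 4.75
RMSE = √(19/4) = 2.1794

2.1794


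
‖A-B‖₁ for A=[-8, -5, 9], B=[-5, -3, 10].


d = |-8+ 5| + |-5+ 3| + |9-10|
  = 3 + 2 + 1
  = 6

6


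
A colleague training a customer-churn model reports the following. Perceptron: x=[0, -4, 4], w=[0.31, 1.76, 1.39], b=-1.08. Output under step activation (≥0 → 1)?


z = (0)·(0.31) + (-4)·(1.76) + (4)·(1.39) - 1.08
  = -2.56
step(z) = 0 (z<0)

0


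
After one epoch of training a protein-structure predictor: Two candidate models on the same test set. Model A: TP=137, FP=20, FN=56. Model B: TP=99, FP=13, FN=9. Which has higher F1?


Model A: P=137/157=0.8726, R=137/193=0.7098, F1=2PR/(P+R)=2TP/(2TP+FP+FN)=274/350=0.7829
Model B: P=99/112=0.8839, R=99/108=0.9167, F1=2PR/(P+R)=2TP/(2TP+FP+FN)=198/220=0.9
0.7829 < 0.9 → Model B

Model B


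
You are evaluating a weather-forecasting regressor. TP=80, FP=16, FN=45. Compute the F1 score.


Precision = 80/96 = 0.8333
Recall = 80/125 = 0.64
F1 = 2·P·R/(P+R) = 2·TP/(2·TP+FP+FN) = 160/(160+16+45) = 160/221 = 0.724

0.724


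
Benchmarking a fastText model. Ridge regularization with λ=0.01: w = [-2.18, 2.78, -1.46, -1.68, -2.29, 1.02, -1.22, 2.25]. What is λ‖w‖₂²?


‖w‖₂² = (-2.18)² + (2.78)² + (-1.46)² + (-1.68)² + (-2.29)² + (1.02)² + (-1.22)² + (2.25)²
     = 4.7524 + 7.7284 + 2.1316 + 2.8224 + 5.2441 + 1.0404 + 1.4884 + 5.0625
     = 30.2702
λ·‖w‖₂² = 0.01·30.2702 = 0.302702

0.302702


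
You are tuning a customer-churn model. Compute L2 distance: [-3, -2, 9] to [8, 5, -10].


d = √((-3-8)² + (-2-5)² + (9+ 10)²)
  = √(121 + 49 + 361)
  = √531 = 23.0434

23.0434


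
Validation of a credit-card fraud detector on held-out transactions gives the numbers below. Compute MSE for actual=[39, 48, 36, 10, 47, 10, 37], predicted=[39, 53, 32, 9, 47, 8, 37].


Squared errors: (39-39)²=0, (48-53)²=25, (36-32)²=16, (10-9)²=1, (47-47)²=0, (10-8)²=4, (37-37)²=0
Sum = 46
MSE = 46/7 = 46/7

46/7


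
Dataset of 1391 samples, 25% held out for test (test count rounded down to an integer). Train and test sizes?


Test = ⌊1391·25/100⌋ = 347
Train = 1391 - 347 = 1044

Train: 1044, Test: 347


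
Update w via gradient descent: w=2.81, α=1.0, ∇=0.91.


w_new = w - α·∇
= 2.81 - 1.0·0.91
= 2.81 - 0.91
= 1.9

1.9


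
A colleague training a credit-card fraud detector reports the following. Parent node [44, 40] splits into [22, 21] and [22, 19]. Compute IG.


Parent = [44, 40], H_parent = 0.9984
H_left = 0.9996 (n=43), H_right = 0.9961 (n=41)
H_children = (43/84)·0.9996 + (41/84)·0.9961 = 0.9979
IG = 0.9984 - 0.9979 = 0.0005

0.0005


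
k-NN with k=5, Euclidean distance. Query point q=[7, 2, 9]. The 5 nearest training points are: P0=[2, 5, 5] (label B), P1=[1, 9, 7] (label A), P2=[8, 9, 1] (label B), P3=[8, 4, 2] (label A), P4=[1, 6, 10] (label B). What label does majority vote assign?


d(q,P0) = 7.0711  (label B)
d(q,P1) = 9.434  (label A)
d(q,P2) = 10.6771  (label B)
d(q,P3) = 7.3485  (label A)
d(q,P4) = 7.2801  (label B)
Votes: A=2, B=3
Majority → B

B


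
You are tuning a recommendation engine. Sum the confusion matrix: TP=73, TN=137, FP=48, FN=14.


Total = TP + TN + FP + FN
= 73 + 137 + 48 + 14
= 272
(Predicted positive: 121, predicted negative: 151)

272


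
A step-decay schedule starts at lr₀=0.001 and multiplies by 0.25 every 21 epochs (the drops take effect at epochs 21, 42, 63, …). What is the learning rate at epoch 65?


n_drops = ⌊65/21⌋ = 3
lr = 0.001·0.25^3 = 0.001·0.015625 = 0.000015625

0.000015625


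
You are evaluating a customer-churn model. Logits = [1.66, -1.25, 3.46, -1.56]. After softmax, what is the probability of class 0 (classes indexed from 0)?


Exponentials: e^1.66=5.2593, e^-1.25=0.2865, e^3.46=31.817, e^-1.56=0.2101
Sum = 37.5729
Softmax = [0.14, 0.0076, 0.8468, 0.0056]
p[0] = 5.2593/37.5729 = 0.14

0.14


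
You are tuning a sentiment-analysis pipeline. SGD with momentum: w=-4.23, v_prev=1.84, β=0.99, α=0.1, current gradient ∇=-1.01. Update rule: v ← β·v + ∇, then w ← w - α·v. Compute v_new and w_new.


v_new = 0.99·1.84 - 1.01 = 1.8216 - 1.01 = 0.8116
w_new = -4.23 - 0.1·0.8116 = -4.23 - 0.08116 = -4.31116

v_new=0.8116, w_new=-4.31116


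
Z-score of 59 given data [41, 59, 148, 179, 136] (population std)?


μ = 112.6, σ = 53.3089
z = (59 - 112.6)/53.3089 = -1.0055

-1.0055


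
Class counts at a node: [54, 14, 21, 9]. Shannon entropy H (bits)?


Probabilities: [54/98, 14/98, 21/98, 9/98] ≈ [0.551, 0.1429, 0.2143, 0.0918]
H = -((54/98)·log₂(54/98) + (14/98)·log₂(14/98) + (21/98)·log₂(21/98) + (9/98)·log₂(9/98))
  = 1.6674 bits

1.6674 bits


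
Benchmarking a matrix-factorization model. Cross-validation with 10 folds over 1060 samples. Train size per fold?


Fold size = 1060/10 = 106
Training per fold = 1060 - 106 = 954

954


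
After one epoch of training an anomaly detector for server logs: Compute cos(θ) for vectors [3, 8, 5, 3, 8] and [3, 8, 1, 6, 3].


A·B = 3·3 + 8·8 + 5·1 + 3·6 + 8·3 = 120
‖A‖ = √171 = 13.0767, ‖B‖ = √119 = 10.9087
cos = 120/(√171·√119) = 120/√20349 = 0.8412

0.8412


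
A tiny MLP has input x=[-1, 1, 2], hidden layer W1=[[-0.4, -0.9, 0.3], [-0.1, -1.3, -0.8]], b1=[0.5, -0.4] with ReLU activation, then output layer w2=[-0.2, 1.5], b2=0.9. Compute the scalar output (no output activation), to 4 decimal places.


z1[0] = (-0.4)·(-1) + (-0.9)·(1) + (0.3)·(2) + 0.5 = 0.6
z1[1] = (-0.1)·(-1) + (-1.3)·(1) + (-0.8)·(2) - 0.4 = -3.2
h = ReLU(z1) = [0.6, 0.0]
output = (-0.2)·(0.6) + (1.5)·(0.0) + 0.9 = 0.78

0.78


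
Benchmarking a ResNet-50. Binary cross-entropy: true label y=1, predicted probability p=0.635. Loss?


BCE = -[y·ln(p) + (1-y)·ln(1-p)]
= -1·ln(0.635) - 0
= -ln(0.635) = 0.4541

0.4541


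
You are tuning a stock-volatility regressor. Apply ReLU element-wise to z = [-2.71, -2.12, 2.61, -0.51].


ReLU(-2.71) = max(0, -2.71) = 0.0
ReLU(-2.12) = max(0, -2.12) = 0.0
ReLU(2.61) = max(0, 2.61) = 2.61
ReLU(-0.51) = max(0, -0.51) = 0.0
result = [0.0, 0.0, 2.61, 0.0]

[0.0, 0.0, 2.61, 0.0]


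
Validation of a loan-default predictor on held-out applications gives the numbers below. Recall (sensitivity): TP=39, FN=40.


Recall = TP/(TP+FN)
= 39/(39+40)
= 39/79 = 49.37%

49.37%


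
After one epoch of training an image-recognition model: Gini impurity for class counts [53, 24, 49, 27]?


Probabilities: [53/153, 24/153, 49/153, 27/153] ≈ [0.3464, 0.1569, 0.3203, 0.1765]
Σpᵢ² = (2809 + 576 + 2401 + 729)/153² = 6515/23409
Gini = 1 - Σpᵢ² = 1 - 6515/23409 = 0.7217

0.7217


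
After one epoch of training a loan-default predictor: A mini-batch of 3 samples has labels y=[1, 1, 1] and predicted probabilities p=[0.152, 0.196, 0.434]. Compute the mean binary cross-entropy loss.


L[0] = -ln(0.152) = 1.8839
L[1] = -ln(0.196) = 1.6296
L[2] = -ln(0.434) = 0.8347
mean = (1.8839 + 1.6296 + 0.8347)/3 = 1.4494

1.4494


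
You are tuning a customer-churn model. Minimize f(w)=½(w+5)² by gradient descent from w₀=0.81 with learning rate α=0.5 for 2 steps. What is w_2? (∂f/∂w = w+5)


step 1: grad = 0.81+5 = 5.81; w = 0.81 - 0.5·(5.81) = -2.095
step 2: grad = -2.095+5 = 2.905; w = -2.095 - 0.5·(2.905) = -3.5475

-3.5475


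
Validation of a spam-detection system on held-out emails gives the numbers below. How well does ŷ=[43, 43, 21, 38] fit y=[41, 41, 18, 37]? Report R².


ȳ = 34.25
SS_res = Σ(y-ŷ)² = 18
SS_tot = Σ(y-ȳ)² = 362.75
R² = 1 - SS_res/SS_tot = 1 - 0.0496 = 0.9504

0.9504


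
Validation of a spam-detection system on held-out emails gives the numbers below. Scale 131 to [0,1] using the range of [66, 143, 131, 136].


min=66, max=143
(131-66)/(143-66) = 65/77 = 0.8442

0.8442


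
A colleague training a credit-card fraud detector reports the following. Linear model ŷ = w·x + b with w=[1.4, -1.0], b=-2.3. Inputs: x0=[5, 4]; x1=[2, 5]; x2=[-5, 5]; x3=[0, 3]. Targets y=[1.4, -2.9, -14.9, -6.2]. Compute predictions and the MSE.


ŷ0 = (1.4)·(5) + (-1.0)·(4) - 2.3 = 0.7
ŷ1 = (1.4)·(2) + (-1.0)·(5) - 2.3 = -4.5
ŷ2 = (1.4)·(-5) + (-1.0)·(5) - 2.3 = -14.3
ŷ3 = (1.4)·(0) + (-1.0)·(3) - 2.3 = -5.3
errors² = [0.49, 2.56, 0.36, 0.81]
MSE = 4.2200/4 = 1.055

1.055


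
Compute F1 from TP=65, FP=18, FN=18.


Precision = 65/83 = 0.7831
Recall = 65/83 = 0.7831
F1 = 2·P·R/(P+R) = 2·TP/(2·TP+FP+FN) = 130/(130+18+18) = 130/166 = 0.7831

0.7831


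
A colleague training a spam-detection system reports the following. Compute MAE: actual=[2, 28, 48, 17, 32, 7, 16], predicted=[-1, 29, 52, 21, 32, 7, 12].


Absolute errors: |2+ 1|=3, |28-29|=1, |48-52|=4, |17-21|=4, |32-32|=0, |7-7|=0, |16-12|=4
Sum = 16
MAE = 16/7 = 16/7

16/7


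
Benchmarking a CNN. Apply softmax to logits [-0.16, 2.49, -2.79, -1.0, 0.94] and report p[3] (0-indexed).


Exponentials: e^-0.16=0.8521, e^2.49=12.0613, e^-2.79=0.0614, e^-1.0=0.3679, e^0.94=2.56
Sum = 15.9027
Softmax = [0.0536, 0.7584, 0.0039, 0.0231, 0.161]
p[3] = 0.3679/15.9027 = 0.0231

0.0231


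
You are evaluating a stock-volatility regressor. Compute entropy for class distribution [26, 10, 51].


Probabilities: [26/87, 10/87, 51/87] ≈ [0.2989, 0.1149, 0.5862]
H = -((26/87)·log₂(26/87) + (10/87)·log₂(10/87) + (51/87)·log₂(51/87))
  = 1.3312 bits

1.3312 bits


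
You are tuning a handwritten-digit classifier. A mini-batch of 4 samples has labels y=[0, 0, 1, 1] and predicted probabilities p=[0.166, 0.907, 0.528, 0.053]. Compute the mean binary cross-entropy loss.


L[0] = -ln(1-0.166) = -ln(0.834) = 0.1815
L[1] = -ln(1-0.907) = -ln(0.093) = 2.3752
L[2] = -ln(0.528) = 0.6387
L[3] = -ln(0.053) = 2.9375
mean = (0.1815 + 2.3752 + 0.6387 + 2.9375)/4 = 1.5332

1.5332


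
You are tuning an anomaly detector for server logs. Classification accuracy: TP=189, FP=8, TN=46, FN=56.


Accuracy = (TP+TN)/(TP+TN+FP+FN)
= (189+46)/(299)
= 235/299 = 78.6%

78.6%


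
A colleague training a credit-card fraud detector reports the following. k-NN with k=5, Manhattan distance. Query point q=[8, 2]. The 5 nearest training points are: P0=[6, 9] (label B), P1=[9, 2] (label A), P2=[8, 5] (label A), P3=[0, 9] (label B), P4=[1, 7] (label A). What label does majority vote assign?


d(q,P0) = 9  (label B)
d(q,P1) = 1  (label A)
d(q,P2) = 3  (label A)
d(q,P3) = 15  (label B)
d(q,P4) = 12  (label A)
Votes: A=3, B=2
Majority → A

A


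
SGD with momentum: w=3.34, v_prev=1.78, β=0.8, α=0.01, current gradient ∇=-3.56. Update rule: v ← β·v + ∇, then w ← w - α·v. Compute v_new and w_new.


v_new = 0.8·1.78 - 3.56 = 1.424 - 3.56 = -2.136
w_new = 3.34 - 0.01·-2.136 = 3.34 + 0.02136 = 3.36136

v_new=-2.136, w_new=3.36136


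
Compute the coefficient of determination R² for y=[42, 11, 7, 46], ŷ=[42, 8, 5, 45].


ȳ = 26.5
SS_res = Σ(y-ŷ)² = 14
SS_tot = Σ(y-ȳ)² = 1241
R² = 1 - SS_res/SS_tot = 1 - 0.0113 = 0.9887

0.9887


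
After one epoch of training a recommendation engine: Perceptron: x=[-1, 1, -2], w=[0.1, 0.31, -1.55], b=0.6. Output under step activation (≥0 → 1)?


z = (-1)·(0.1) + (1)·(0.31) + (-2)·(-1.55) + 0.6
  = 3.91
step(z) = 1 (z≥0)

1


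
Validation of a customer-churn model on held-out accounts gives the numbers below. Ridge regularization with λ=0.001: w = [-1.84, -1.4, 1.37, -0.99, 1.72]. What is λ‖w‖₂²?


‖w‖₂² = (-1.84)² + (-1.4)² + (1.37)² + (-0.99)² + (1.72)²
     = 3.3856 + 1.96 + 1.8769 + 0.9801 + 2.9584
     = 11.161
λ·‖w‖₂² = 0.001·11.161 = 0.011161

0.011161


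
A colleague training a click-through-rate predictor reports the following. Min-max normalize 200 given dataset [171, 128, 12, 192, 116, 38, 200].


min=12, max=200
(200-12)/(200-12) = 188/188 = 1.0

1.0


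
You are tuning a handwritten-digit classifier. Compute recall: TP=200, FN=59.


Recall = TP/(TP+FN)
= 200/(200+59)
= 200/259 = 77.22%

77.22%


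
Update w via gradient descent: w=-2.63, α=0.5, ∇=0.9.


w_new = w - α·∇
= -2.63 - 0.5·0.9
= -2.63 - 0.45
= -3.08

-3.08


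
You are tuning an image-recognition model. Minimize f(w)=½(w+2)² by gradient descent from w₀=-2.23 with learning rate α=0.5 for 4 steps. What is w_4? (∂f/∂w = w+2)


step 1: grad = -2.23+2 = -0.23; w = -2.23 - 0.5·(-0.23) = -2.115
step 2: grad = -2.115+2 = -0.115; w = -2.115 - 0.5·(-0.115) = -2.0575
step 3: grad = -2.0575+2 = -0.0575; w = -2.0575 - 0.5·(-0.0575) = -2.02875
step 4: grad = -2.02875+2 = -0.02875; w = -2.02875 - 0.5·(-0.02875) = -2.014375

-2.014375


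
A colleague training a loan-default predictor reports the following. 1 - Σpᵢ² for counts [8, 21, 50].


Probabilities: [8/79, 21/79, 50/79] ≈ [0.1013, 0.2658, 0.6329]
Σpᵢ² = (64 + 441 + 2500)/79² = 3005/6241
Gini = 1 - Σpᵢ² = 1 - 3005/6241 = 0.5185

0.5185


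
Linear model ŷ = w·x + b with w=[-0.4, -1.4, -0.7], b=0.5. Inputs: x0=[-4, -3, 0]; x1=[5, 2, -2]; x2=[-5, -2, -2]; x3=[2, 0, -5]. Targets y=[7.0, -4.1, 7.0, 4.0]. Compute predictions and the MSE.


ŷ0 = (-0.4)·(-4) + (-1.4)·(-3) + (-0.7)·(0) + 0.5 = 6.3
ŷ1 = (-0.4)·(5) + (-1.4)·(2) + (-0.7)·(-2) + 0.5 = -2.9
ŷ2 = (-0.4)·(-5) + (-1.4)·(-2) + (-0.7)·(-2) + 0.5 = 6.7
ŷ3 = (-0.4)·(2) + (-1.4)·(0) + (-0.7)·(-5) + 0.5 = 3.2
errors² = [0.49, 1.44, 0.09, 0.64]
MSE = 2.6600/4 = 0.665

0.665


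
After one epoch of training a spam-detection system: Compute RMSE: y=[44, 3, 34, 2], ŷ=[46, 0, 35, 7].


MSE = 39/4 = 9.75
RMSE = √(39/4) = 3.1225

3.1225


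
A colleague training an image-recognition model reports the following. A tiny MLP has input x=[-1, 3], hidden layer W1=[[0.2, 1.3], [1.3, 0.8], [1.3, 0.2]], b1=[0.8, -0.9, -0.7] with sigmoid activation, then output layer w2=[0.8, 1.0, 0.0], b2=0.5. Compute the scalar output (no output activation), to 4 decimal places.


z1[0] = (0.2)·(-1) + (1.3)·(3) + 0.8 = 4.5
z1[1] = (1.3)·(-1) + (0.8)·(3) - 0.9 = 0.2
z1[2] = (1.3)·(-1) + (0.2)·(3) - 0.7 = -1.4
h = sigmoid(z1) = [0.989, 0.5498, 0.1978]
output = (0.8)·(0.989) + (1.0)·(0.5498) + (0.0)·(0.1978) + 0.5 = 1.841

1.841


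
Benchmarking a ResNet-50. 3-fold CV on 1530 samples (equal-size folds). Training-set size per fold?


Fold size = 1530/3 = 510
Training per fold = 1530 - 510 = 1020

1020


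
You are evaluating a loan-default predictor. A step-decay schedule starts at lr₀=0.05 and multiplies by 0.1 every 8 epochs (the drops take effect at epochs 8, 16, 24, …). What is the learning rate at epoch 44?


n_drops = ⌊44/8⌋ = 5
lr = 0.05·0.1^5 = 0.05·0.00001 = 0.0000005

0.0000005
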